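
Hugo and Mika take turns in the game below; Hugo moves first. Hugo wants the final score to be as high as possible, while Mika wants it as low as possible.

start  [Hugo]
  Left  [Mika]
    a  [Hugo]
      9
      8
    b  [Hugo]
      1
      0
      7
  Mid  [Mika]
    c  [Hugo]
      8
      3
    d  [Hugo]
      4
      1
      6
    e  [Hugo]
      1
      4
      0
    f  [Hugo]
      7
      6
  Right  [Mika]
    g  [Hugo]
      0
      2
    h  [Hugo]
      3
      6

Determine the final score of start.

a (Hugo): max(9, 8) = 9
b (Hugo): max(1, 0, 7) = 7
Left (Mika): min(9, 7) = 7
c (Hugo): max(8, 3) = 8
d (Hugo): max(4, 1, 6) = 6
e (Hugo): max(1, 4, 0) = 4
f (Hugo): max(7, 6) = 7
Mid (Mika): min(8, 6, 4, 7) = 4
g (Hugo): max(0, 2) = 2
h (Hugo): max(3, 6) = 6
Right (Mika): min(2, 6) = 2
start (Hugo): max(7, 4, 2) = 7

7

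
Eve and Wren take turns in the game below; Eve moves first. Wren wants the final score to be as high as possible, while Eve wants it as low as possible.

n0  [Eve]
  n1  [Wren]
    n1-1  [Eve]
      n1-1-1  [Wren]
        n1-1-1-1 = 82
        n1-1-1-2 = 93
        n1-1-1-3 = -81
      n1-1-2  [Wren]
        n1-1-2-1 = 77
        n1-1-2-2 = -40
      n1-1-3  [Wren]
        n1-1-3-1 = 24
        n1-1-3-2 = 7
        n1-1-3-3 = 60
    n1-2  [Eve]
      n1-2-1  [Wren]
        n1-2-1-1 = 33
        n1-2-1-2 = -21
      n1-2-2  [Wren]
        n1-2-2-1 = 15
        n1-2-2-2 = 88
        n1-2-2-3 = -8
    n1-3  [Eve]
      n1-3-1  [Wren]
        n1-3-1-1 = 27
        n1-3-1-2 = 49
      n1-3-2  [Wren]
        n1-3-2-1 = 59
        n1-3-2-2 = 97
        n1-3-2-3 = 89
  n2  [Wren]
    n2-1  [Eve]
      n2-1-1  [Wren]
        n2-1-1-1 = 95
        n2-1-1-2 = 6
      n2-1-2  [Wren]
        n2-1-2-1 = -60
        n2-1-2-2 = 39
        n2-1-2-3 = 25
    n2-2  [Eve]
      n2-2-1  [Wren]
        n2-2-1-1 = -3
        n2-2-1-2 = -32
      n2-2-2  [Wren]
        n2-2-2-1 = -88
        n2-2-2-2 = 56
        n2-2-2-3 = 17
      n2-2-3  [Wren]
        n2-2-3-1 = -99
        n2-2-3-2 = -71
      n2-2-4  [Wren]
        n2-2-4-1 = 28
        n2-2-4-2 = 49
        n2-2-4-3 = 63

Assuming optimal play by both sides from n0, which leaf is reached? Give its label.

n2-1-2-2

n1-1-1 (Wren): max(82, 93, -81) = 93
n1-1-2 (Wren): max(77, -40) = 77
n1-1-3 (Wren): max(24, 7, 60) = 60
n1-1 (Eve): min(93, 77, 60) = 60
n1-2-1 (Wren): max(33, -21) = 33
n1-2-2 (Wren): max(15, 88, -8) = 88
n1-2 (Eve): min(33, 88) = 33
n1-3-1 (Wren): max(27, 49) = 49
n1-3-2 (Wren): max(59, 97, 89) = 97
n1-3 (Eve): min(49, 97) = 49
n1 (Wren): max(60, 33, 49) = 60
n2-1-1 (Wren): max(95, 6) = 95
n2-1-2 (Wren): max(-60, 39, 25) = 39
n2-1 (Eve): min(95, 39) = 39
n2-2-1 (Wren): max(-3, -32) = -3
n2-2-2 (Wren): max(-88, 56, 17) = 56
n2-2-3 (Wren): max(-99, -71) = -71
n2-2-4 (Wren): max(28, 49, 63) = 63
n2-2 (Eve): min(-3, 56, -71, 63) = -71
n2 (Wren): max(39, -71) = 39
n0 (Eve): min(60, 39) = 39
At n0, Eve picks n2 (lowest: 39).
At n2, Wren picks n2-1 (highest: 39).
At n2-1, Eve picks n2-1-2 (lowest: 39).
At n2-1-2, Wren picks n2-1-2-2 (highest: 39).
Terminal value 39.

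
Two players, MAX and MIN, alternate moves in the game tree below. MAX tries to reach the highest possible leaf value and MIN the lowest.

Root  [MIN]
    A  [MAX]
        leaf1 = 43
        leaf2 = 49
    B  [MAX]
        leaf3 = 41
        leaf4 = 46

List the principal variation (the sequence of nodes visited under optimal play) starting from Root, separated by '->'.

A (MAX): max(43, 49) = 49
B (MAX): max(41, 46) = 46
Root (MIN): min(49, 46) = 46
At Root, MIN picks B (lowest: 46).
At B, MAX picks leaf4 (highest: 46).
Terminal value 46.

Root -> B -> leaf4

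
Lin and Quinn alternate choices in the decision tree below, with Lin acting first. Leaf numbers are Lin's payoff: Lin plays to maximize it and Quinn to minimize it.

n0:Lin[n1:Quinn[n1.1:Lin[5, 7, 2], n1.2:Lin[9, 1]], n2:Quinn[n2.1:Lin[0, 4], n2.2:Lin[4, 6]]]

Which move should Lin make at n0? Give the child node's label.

n1.1 (Lin): max(5, 7, 2) = 7
n1.2 (Lin): max(9, 1) = 9
n1 (Quinn): min(7, 9) = 7
n2.1 (Lin): max(0, 4) = 4
n2.2 (Lin): max(4, 6) = 6
n2 (Quinn): min(4, 6) = 4
n0 (Lin): max(7, 4) = 7
Lin at n0 wants the highest of {n1=7, n2=4}, so chooses n1.

n1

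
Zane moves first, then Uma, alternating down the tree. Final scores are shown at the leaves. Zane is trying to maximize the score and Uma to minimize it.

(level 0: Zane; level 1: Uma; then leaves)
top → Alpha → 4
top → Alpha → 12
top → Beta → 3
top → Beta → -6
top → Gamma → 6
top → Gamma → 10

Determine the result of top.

6

Alpha (Uma): min(4, 12) = 4
Beta (Uma): min(3, -6) = -6
Gamma (Uma): min(6, 10) = 6
top (Zane): max(4, -6, 6) = 6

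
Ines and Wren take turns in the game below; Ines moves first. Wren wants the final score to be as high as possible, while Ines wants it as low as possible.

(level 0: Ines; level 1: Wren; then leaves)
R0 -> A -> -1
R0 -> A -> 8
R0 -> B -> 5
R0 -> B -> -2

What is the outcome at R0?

5

A (Wren): max(-1, 8) = 8
B (Wren): max(5, -2) = 5
R0 (Ines): min(8, 5) = 5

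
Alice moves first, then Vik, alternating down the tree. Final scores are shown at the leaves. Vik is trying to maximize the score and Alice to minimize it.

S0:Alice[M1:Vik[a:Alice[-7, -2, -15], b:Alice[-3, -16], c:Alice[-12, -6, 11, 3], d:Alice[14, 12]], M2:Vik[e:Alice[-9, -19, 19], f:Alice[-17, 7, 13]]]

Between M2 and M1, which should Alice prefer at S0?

e (Alice): min(-9, -19, 19) = -19
f (Alice): min(-17, 7, 13) = -17
M2 (Vik): max(-19, -17) = -17
a (Alice): min(-7, -2, -15) = -15
b (Alice): min(-3, -16) = -16
c (Alice): min(-12, -6, 11, 3) = -12
d (Alice): min(14, 12) = 12
M1 (Vik): max(-15, -16, -12, 12) = 12
Alice prefers the lower value; M2=-17, M1=12. M2 is better since -17 < 12.

M2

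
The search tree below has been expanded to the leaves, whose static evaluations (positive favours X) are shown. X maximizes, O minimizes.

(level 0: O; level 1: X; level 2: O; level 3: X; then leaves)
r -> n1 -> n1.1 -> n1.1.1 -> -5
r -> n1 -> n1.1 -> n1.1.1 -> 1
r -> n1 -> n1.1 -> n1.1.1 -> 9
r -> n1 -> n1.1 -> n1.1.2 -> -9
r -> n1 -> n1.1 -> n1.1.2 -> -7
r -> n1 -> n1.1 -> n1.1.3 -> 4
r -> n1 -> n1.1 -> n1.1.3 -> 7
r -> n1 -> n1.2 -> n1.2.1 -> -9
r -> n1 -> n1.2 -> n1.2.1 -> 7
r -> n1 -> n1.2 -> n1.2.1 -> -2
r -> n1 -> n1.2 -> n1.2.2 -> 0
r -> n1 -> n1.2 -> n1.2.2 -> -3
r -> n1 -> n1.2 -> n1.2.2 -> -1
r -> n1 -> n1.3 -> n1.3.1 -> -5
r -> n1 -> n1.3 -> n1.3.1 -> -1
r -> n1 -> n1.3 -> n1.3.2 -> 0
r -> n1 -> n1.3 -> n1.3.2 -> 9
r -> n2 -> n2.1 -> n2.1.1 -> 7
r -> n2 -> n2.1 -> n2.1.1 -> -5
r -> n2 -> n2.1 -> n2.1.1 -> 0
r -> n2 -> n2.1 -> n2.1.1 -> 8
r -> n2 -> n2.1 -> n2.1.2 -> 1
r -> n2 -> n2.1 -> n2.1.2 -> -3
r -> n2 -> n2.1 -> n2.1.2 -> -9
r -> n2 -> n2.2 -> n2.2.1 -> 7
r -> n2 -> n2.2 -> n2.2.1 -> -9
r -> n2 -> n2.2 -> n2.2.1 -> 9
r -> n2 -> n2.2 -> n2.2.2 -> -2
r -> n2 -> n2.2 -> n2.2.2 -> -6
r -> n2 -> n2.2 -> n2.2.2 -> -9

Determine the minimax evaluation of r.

0

n1.1.1 (X): max(-5, 1, 9) = 9
n1.1.2 (X): max(-9, -7) = -7
n1.1.3 (X): max(4, 7) = 7
n1.1 (O): min(9, -7, 7) = -7
n1.2.1 (X): max(-9, 7, -2) = 7
n1.2.2 (X): max(0, -3, -1) = 0
n1.2 (O): min(7, 0) = 0
n1.3.1 (X): max(-5, -1) = -1
n1.3.2 (X): max(0, 9) = 9
n1.3 (O): min(-1, 9) = -1
n1 (X): max(-7, 0, -1) = 0
n2.1.1 (X): max(7, -5, 0, 8) = 8
n2.1.2 (X): max(1, -3, -9) = 1
n2.1 (O): min(8, 1) = 1
n2.2.1 (X): max(7, -9, 9) = 9
n2.2.2 (X): max(-2, -6, -9) = -2
n2.2 (O): min(9, -2) = -2
n2 (X): max(1, -2) = 1
r (O): min(0, 1) = 0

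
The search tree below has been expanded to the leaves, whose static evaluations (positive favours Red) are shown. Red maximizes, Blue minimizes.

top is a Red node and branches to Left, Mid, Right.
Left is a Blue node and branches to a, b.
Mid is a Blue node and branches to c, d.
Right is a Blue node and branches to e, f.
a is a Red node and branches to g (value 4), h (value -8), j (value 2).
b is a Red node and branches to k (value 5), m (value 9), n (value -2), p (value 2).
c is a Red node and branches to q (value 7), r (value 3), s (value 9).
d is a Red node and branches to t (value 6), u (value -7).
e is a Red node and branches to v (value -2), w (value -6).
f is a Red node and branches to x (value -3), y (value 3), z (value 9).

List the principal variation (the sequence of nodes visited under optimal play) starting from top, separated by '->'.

top -> Mid -> d -> t

a (Red): max(4, -8, 2) = 4
b (Red): max(5, 9, -2, 2) = 9
Left (Blue): min(4, 9) = 4
c (Red): max(7, 3, 9) = 9
d (Red): max(6, -7) = 6
Mid (Blue): min(9, 6) = 6
e (Red): max(-2, -6) = -2
f (Red): max(-3, 3, 9) = 9
Right (Blue): min(-2, 9) = -2
top (Red): max(4, 6, -2) = 6
At top, Red picks Mid (highest: 6).
At Mid, Blue picks d (lowest: 6).
At d, Red picks t (highest: 6).
Terminal value 6.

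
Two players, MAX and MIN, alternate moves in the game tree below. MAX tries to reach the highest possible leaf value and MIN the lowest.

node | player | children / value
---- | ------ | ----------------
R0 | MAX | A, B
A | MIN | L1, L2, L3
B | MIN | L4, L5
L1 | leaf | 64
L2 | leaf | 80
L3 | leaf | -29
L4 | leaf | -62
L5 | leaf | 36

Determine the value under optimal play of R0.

A (MIN): min(64, 80, -29) = -29
B (MIN): min(-62, 36) = -62
R0 (MAX): max(-29, -62) = -29

-29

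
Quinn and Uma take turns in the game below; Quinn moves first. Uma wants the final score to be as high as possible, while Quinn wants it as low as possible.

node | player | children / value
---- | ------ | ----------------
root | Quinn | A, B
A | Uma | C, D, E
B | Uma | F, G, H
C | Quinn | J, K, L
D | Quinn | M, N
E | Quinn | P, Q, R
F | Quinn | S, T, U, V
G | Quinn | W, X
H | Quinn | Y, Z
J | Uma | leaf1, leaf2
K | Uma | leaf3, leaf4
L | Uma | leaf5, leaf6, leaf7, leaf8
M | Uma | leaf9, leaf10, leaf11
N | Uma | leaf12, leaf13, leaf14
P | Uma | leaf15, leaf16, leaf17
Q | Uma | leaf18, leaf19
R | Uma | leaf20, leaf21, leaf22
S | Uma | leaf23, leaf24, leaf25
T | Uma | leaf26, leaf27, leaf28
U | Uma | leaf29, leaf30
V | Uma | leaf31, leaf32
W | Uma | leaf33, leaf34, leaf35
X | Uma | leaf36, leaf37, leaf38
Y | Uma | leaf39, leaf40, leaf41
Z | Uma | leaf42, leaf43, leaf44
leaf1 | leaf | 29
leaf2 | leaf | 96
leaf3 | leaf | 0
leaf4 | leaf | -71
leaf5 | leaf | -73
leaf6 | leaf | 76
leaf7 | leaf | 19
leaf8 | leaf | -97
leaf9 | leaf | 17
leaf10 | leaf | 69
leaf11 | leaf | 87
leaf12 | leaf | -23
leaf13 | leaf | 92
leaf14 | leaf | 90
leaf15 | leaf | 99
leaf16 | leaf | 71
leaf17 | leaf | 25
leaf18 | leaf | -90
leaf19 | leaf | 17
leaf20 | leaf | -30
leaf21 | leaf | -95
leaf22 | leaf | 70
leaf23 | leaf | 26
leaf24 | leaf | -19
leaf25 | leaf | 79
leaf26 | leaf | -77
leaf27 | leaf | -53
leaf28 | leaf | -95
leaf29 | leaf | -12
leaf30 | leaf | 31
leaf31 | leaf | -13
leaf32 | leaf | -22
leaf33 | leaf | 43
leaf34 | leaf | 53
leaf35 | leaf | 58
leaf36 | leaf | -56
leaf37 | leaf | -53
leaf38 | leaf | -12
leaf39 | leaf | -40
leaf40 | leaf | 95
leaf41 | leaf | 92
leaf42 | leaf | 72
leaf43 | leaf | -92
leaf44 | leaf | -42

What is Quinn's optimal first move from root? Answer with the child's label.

B

J (Uma): max(29, 96) = 96
K (Uma): max(0, -71) = 0
L (Uma): max(-73, 76, 19, -97) = 76
C (Quinn): min(96, 0, 76) = 0
M (Uma): max(17, 69, 87) = 87
N (Uma): max(-23, 92, 90) = 92
D (Quinn): min(87, 92) = 87
P (Uma): max(99, 71, 25) = 99
Q (Uma): max(-90, 17) = 17
R (Uma): max(-30, -95, 70) = 70
E (Quinn): min(99, 17, 70) = 17
A (Uma): max(0, 87, 17) = 87
S (Uma): max(26, -19, 79) = 79
T (Uma): max(-77, -53, -95) = -53
U (Uma): max(-12, 31) = 31
V (Uma): max(-13, -22) = -13
F (Quinn): min(79, -53, 31, -13) = -53
W (Uma): max(43, 53, 58) = 58
X (Uma): max(-56, -53, -12) = -12
G (Quinn): min(58, -12) = -12
Y (Uma): max(-40, 95, 92) = 95
Z (Uma): max(72, -92, -42) = 72
H (Quinn): min(95, 72) = 72
B (Uma): max(-53, -12, 72) = 72
root (Quinn): min(87, 72) = 72
Quinn at root wants the lowest of {A=87, B=72}, so chooses B.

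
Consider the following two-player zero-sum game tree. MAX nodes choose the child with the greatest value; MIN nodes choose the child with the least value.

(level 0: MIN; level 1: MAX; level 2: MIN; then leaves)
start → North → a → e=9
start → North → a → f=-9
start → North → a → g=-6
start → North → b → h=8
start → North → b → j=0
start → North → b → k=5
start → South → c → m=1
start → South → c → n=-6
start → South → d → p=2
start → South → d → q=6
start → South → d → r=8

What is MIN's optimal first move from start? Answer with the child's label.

a (MIN): min(9, -9, -6) = -9
b (MIN): min(8, 0, 5) = 0
North (MAX): max(-9, 0) = 0
c (MIN): min(1, -6) = -6
d (MIN): min(2, 6, 8) = 2
South (MAX): max(-6, 2) = 2
start (MIN): min(0, 2) = 0
MIN at start wants the lowest of {North=0, South=2}, so chooses North.

North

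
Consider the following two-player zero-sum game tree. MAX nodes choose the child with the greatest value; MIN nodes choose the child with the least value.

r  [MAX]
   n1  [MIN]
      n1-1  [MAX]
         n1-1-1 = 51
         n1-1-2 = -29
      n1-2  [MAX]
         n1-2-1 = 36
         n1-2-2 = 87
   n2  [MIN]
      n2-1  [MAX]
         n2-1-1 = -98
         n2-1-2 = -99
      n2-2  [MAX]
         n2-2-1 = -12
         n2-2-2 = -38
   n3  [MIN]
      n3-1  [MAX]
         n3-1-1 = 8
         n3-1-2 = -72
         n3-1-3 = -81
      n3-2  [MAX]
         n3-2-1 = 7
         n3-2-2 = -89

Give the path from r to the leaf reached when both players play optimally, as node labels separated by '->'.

r -> n1 -> n1-1 -> n1-1-1

n1-1 (MAX): max(51, -29) = 51
n1-2 (MAX): max(36, 87) = 87
n1 (MIN): min(51, 87) = 51
n2-1 (MAX): max(-98, -99) = -98
n2-2 (MAX): max(-12, -38) = -12
n2 (MIN): min(-98, -12) = -98
n3-1 (MAX): max(8, -72, -81) = 8
n3-2 (MAX): max(7, -89) = 7
n3 (MIN): min(8, 7) = 7
r (MAX): max(51, -98, 7) = 51
At r, MAX picks n1 (highest: 51).
At n1, MIN picks n1-1 (lowest: 51).
At n1-1, MAX picks n1-1-1 (highest: 51).
Terminal value 51.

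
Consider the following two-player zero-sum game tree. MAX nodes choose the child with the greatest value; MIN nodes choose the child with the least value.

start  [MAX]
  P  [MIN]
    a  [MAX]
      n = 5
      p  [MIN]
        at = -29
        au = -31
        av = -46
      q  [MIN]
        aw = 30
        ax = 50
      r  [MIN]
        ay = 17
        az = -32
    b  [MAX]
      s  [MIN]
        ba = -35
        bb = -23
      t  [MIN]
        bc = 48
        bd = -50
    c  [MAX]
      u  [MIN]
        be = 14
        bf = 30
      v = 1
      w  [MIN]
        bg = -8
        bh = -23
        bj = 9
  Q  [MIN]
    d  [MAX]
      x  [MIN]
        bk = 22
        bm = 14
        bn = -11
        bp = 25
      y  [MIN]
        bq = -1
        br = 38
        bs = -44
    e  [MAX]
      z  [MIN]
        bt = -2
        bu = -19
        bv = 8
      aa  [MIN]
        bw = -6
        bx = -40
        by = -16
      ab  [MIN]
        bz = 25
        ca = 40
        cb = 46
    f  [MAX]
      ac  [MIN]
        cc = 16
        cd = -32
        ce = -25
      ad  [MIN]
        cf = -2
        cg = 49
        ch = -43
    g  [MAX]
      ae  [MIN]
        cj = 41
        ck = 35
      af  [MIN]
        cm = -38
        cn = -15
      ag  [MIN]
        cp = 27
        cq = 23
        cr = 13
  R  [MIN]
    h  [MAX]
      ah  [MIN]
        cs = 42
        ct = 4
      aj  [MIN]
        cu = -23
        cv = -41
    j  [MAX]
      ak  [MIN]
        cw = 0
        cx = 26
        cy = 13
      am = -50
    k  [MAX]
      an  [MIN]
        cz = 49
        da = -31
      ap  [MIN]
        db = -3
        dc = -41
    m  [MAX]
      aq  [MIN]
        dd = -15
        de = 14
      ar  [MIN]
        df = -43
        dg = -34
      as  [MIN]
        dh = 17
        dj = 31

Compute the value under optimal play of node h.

ah (MIN): min(42, 4) = 4
aj (MIN): min(-23, -41) = -41
h (MAX): max(4, -41) = 4

4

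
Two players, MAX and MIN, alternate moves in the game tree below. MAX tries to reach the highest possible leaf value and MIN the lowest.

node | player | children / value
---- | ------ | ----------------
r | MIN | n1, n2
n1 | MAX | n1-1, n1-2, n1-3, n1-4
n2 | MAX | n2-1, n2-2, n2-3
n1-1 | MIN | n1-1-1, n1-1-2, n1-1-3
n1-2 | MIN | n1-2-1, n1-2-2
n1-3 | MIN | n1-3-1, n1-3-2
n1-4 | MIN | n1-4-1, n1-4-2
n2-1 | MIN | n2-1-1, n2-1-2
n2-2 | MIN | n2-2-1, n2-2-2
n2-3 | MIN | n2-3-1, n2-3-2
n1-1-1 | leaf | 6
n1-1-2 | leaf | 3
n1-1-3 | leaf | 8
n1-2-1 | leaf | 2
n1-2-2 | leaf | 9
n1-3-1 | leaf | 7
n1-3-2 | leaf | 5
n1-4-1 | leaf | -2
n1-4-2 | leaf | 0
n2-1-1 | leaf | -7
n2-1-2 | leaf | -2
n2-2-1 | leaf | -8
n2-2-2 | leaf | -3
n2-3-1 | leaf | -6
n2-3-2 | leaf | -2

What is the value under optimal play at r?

-6

n1-1 (MIN): min(6, 3, 8) = 3
n1-2 (MIN): min(2, 9) = 2
n1-3 (MIN): min(7, 5) = 5
n1-4 (MIN): min(-2, 0) = -2
n1 (MAX): max(3, 2, 5, -2) = 5
n2-1 (MIN): min(-7, -2) = -7
n2-2 (MIN): min(-8, -3) = -8
n2-3 (MIN): min(-6, -2) = -6
n2 (MAX): max(-7, -8, -6) = -6
r (MIN): min(5, -6) = -6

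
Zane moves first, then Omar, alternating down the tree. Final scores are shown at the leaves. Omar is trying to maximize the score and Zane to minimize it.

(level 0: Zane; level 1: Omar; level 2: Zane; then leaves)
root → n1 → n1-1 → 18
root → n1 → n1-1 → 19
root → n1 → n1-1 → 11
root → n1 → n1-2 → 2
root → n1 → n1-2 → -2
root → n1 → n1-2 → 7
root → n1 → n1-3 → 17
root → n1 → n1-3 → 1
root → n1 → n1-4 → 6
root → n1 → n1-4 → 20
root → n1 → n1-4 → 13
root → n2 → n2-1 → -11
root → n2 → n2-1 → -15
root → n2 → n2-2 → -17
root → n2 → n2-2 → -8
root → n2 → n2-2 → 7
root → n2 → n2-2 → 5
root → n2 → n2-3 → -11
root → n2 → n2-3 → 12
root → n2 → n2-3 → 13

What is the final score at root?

-11

n1-1 (Zane): min(18, 19, 11) = 11
n1-2 (Zane): min(2, -2, 7) = -2
n1-3 (Zane): min(17, 1) = 1
n1-4 (Zane): min(6, 20, 13) = 6
n1 (Omar): max(11, -2, 1, 6) = 11
n2-1 (Zane): min(-11, -15) = -15
n2-2 (Zane): min(-17, -8, 7, 5) = -17
n2-3 (Zane): min(-11, 12, 13) = -11
n2 (Omar): max(-15, -17, -11) = -11
root (Zane): min(11, -11) = -11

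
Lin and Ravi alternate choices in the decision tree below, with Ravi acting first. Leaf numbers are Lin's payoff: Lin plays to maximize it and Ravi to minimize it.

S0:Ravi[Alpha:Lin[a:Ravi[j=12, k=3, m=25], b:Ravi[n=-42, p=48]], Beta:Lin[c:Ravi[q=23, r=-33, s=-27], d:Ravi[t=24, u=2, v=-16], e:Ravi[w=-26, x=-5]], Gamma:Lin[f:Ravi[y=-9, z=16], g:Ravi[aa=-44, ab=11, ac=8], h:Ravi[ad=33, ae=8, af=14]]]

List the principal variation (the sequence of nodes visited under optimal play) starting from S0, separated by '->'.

a (Ravi): min(12, 3, 25) = 3
b (Ravi): min(-42, 48) = -42
Alpha (Lin): max(3, -42) = 3
c (Ravi): min(23, -33, -27) = -33
d (Ravi): min(24, 2, -16) = -16
e (Ravi): min(-26, -5) = -26
Beta (Lin): max(-33, -16, -26) = -16
f (Ravi): min(-9, 16) = -9
g (Ravi): min(-44, 11, 8) = -44
h (Ravi): min(33, 8, 14) = 8
Gamma (Lin): max(-9, -44, 8) = 8
S0 (Ravi): min(3, -16, 8) = -16
At S0, Ravi picks Beta (lowest: -16).
At Beta, Lin picks d (highest: -16).
At d, Ravi picks v (lowest: -16).
Terminal value -16.

S0 -> Beta -> d -> v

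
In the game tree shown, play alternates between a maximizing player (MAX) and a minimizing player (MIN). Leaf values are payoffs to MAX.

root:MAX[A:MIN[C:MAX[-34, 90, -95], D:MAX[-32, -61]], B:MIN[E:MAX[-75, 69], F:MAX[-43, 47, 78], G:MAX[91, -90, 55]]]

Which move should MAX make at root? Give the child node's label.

C (MAX): max(-34, 90, -95) = 90
D (MAX): max(-32, -61) = -32
A (MIN): min(90, -32) = -32
E (MAX): max(-75, 69) = 69
F (MAX): max(-43, 47, 78) = 78
G (MAX): max(91, -90, 55) = 91
B (MIN): min(69, 78, 91) = 69
root (MAX): max(-32, 69) = 69
MAX at root wants the highest of {A=-32, B=69}, so chooses B.

B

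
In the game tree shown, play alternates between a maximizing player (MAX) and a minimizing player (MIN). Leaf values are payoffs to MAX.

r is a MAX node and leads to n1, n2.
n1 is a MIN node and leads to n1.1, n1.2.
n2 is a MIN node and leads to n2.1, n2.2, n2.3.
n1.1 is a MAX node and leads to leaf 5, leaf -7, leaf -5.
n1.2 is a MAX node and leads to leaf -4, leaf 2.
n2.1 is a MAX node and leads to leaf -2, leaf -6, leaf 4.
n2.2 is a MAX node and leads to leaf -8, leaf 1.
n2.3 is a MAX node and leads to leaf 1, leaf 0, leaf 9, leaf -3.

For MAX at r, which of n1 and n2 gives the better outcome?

n1.1 (MAX): max(5, -7, -5) = 5
n1.2 (MAX): max(-4, 2) = 2
n1 (MIN): min(5, 2) = 2
n2.1 (MAX): max(-2, -6, 4) = 4
n2.2 (MAX): max(-8, 1) = 1
n2.3 (MAX): max(1, 0, 9, -3) = 9
n2 (MIN): min(4, 1, 9) = 1
MAX prefers the higher value; n1=2, n2=1. n1 is better since 2 > 1.

n1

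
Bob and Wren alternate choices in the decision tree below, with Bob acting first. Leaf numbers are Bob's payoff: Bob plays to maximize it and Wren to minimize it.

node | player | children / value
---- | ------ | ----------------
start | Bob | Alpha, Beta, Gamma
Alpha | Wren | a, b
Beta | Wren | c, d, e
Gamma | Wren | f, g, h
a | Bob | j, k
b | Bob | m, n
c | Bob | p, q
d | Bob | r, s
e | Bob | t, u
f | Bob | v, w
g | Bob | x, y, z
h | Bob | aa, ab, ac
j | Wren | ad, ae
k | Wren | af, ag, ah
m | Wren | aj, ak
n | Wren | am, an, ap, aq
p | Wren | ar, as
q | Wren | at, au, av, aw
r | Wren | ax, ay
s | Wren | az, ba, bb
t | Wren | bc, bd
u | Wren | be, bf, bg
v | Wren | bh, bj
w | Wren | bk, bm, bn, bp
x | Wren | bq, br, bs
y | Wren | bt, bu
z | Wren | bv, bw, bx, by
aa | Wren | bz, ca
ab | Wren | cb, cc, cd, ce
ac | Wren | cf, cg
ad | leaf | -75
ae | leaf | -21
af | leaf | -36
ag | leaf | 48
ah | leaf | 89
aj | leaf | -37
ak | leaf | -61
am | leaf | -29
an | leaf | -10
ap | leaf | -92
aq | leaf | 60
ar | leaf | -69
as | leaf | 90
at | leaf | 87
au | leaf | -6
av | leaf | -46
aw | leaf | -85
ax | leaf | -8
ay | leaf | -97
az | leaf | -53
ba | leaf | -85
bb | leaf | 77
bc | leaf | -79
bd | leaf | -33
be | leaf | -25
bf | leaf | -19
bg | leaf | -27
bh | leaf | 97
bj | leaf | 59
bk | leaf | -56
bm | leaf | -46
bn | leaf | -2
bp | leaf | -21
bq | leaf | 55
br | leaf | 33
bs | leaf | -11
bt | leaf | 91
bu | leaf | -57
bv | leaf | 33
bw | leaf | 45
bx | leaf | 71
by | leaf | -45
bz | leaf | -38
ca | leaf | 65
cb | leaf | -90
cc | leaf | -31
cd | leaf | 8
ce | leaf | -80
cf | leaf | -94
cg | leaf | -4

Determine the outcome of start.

-38

j (Wren): min(-75, -21) = -75
k (Wren): min(-36, 48, 89) = -36
a (Bob): max(-75, -36) = -36
m (Wren): min(-37, -61) = -61
n (Wren): min(-29, -10, -92, 60) = -92
b (Bob): max(-61, -92) = -61
Alpha (Wren): min(-36, -61) = -61
p (Wren): min(-69, 90) = -69
q (Wren): min(87, -6, -46, -85) = -85
c (Bob): max(-69, -85) = -69
r (Wren): min(-8, -97) = -97
s (Wren): min(-53, -85, 77) = -85
d (Bob): max(-97, -85) = -85
t (Wren): min(-79, -33) = -79
u (Wren): min(-25, -19, -27) = -27
e (Bob): max(-79, -27) = -27
Beta (Wren): min(-69, -85, -27) = -85
v (Wren): min(97, 59) = 59
w (Wren): min(-56, -46, -2, -21) = -56
f (Bob): max(59, -56) = 59
x (Wren): min(55, 33, -11) = -11
y (Wren): min(91, -57) = -57
z (Wren): min(33, 45, 71, -45) = -45
g (Bob): max(-11, -57, -45) = -11
aa (Wren): min(-38, 65) = -38
ab (Wren): min(-90, -31, 8, -80) = -90
ac (Wren): min(-94, -4) = -94
h (Bob): max(-38, -90, -94) = -38
Gamma (Wren): min(59, -11, -38) = -38
start (Bob): max(-61, -85, -38) = -38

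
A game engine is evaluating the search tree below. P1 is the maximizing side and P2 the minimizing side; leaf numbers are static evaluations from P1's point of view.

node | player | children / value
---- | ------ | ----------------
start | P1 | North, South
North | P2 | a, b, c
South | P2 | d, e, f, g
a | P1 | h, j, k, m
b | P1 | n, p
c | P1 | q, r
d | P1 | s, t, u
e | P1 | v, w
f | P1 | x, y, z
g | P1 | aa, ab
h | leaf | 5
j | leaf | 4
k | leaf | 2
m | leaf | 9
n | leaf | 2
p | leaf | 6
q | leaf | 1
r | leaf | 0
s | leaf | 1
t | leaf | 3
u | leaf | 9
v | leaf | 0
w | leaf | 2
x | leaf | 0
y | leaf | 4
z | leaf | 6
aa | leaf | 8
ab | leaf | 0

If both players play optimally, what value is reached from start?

a (P1): max(5, 4, 2, 9) = 9
b (P1): max(2, 6) = 6
c (P1): max(1, 0) = 1
North (P2): min(9, 6, 1) = 1
d (P1): max(1, 3, 9) = 9
e (P1): max(0, 2) = 2
f (P1): max(0, 4, 6) = 6
g (P1): max(8, 0) = 8
South (P2): min(9, 2, 6, 8) = 2
start (P1): max(1, 2) = 2

2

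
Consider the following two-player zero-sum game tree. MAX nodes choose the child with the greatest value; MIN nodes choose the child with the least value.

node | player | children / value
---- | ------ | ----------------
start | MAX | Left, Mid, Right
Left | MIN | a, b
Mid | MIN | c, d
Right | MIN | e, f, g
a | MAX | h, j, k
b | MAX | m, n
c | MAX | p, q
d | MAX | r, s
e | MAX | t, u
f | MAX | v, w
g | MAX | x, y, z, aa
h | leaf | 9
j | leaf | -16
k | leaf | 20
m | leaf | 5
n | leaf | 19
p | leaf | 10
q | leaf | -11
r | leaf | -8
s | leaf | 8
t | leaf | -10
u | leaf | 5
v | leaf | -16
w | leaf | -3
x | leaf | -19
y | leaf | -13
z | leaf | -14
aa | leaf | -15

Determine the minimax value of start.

19

a (MAX): max(9, -16, 20) = 20
b (MAX): max(5, 19) = 19
Left (MIN): min(20, 19) = 19
c (MAX): max(10, -11) = 10
d (MAX): max(-8, 8) = 8
Mid (MIN): min(10, 8) = 8
e (MAX): max(-10, 5) = 5
f (MAX): max(-16, -3) = -3
g (MAX): max(-19, -13, -14, -15) = -13
Right (MIN): min(5, -3, -13) = -13
start (MAX): max(19, 8, -13) = 19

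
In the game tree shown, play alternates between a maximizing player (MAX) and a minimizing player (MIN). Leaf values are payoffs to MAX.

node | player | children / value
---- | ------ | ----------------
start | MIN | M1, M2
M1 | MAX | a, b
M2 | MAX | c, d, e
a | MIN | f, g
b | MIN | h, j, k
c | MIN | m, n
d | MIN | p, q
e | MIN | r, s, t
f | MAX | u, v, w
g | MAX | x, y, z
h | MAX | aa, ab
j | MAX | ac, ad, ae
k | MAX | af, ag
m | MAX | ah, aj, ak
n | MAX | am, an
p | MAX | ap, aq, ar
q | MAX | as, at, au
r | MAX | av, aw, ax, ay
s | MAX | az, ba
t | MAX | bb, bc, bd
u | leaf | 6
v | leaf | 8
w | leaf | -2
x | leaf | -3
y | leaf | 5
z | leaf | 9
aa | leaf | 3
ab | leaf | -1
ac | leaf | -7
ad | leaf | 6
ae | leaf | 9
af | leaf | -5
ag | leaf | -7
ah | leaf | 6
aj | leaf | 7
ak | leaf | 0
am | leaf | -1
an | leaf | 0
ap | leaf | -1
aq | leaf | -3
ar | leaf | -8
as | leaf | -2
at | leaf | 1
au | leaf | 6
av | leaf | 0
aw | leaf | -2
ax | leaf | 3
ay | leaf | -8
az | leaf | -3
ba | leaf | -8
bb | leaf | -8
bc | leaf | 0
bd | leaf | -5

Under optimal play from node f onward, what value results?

8

f (MAX): max(6, 8, -2) = 8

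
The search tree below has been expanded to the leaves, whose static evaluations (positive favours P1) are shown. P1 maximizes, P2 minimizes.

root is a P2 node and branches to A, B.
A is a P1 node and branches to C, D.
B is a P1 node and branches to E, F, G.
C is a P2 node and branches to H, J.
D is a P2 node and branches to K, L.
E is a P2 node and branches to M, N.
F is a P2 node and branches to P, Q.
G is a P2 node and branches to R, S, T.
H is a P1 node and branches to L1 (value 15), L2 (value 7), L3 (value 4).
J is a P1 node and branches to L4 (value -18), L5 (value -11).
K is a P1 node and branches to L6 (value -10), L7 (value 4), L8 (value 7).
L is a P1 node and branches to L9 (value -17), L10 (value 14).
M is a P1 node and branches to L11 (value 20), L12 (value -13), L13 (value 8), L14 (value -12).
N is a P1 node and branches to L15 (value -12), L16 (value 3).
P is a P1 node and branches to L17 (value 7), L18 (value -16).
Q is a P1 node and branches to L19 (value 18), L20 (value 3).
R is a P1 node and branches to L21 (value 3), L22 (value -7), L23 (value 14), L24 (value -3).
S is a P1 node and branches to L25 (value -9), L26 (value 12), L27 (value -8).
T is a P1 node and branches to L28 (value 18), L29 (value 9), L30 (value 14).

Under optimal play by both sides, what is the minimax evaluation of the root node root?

7

H (P1): max(15, 7, 4) = 15
J (P1): max(-18, -11) = -11
C (P2): min(15, -11) = -11
K (P1): max(-10, 4, 7) = 7
L (P1): max(-17, 14) = 14
D (P2): min(7, 14) = 7
A (P1): max(-11, 7) = 7
M (P1): max(20, -13, 8, -12) = 20
N (P1): max(-12, 3) = 3
E (P2): min(20, 3) = 3
P (P1): max(7, -16) = 7
Q (P1): max(18, 3) = 18
F (P2): min(7, 18) = 7
R (P1): max(3, -7, 14, -3) = 14
S (P1): max(-9, 12, -8) = 12
T (P1): max(18, 9, 14) = 18
G (P2): min(14, 12, 18) = 12
B (P1): max(3, 7, 12) = 12
root (P2): min(7, 12) = 7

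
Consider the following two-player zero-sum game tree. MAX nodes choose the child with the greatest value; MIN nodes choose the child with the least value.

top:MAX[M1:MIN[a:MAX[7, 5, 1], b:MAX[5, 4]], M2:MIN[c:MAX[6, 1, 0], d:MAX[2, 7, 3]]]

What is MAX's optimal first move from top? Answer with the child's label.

M2

a (MAX): max(7, 5, 1) = 7
b (MAX): max(5, 4) = 5
M1 (MIN): min(7, 5) = 5
c (MAX): max(6, 1, 0) = 6
d (MAX): max(2, 7, 3) = 7
M2 (MIN): min(6, 7) = 6
top (MAX): max(5, 6) = 6
MAX at top wants the highest of {M1=5, M2=6}, so chooses M2.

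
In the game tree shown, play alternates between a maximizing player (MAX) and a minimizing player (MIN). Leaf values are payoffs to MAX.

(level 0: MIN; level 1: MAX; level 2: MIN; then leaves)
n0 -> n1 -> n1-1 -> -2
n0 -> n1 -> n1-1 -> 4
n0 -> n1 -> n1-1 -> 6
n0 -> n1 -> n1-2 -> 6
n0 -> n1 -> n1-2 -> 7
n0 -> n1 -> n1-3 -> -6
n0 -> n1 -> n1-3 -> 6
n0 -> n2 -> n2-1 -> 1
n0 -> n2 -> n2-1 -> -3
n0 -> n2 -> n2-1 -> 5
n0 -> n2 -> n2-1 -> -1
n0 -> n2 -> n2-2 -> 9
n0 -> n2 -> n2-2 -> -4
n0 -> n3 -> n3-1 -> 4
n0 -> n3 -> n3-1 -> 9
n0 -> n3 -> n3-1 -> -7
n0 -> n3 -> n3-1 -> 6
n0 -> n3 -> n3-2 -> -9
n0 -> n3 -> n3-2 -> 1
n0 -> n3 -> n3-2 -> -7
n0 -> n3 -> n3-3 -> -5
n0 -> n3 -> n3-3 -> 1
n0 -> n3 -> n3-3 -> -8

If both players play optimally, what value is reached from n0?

-7

n1-1 (MIN): min(-2, 4, 6) = -2
n1-2 (MIN): min(6, 7) = 6
n1-3 (MIN): min(-6, 6) = -6
n1 (MAX): max(-2, 6, -6) = 6
n2-1 (MIN): min(1, -3, 5, -1) = -3
n2-2 (MIN): min(9, -4) = -4
n2 (MAX): max(-3, -4) = -3
n3-1 (MIN): min(4, 9, -7, 6) = -7
n3-2 (MIN): min(-9, 1, -7) = -9
n3-3 (MIN): min(-5, 1, -8) = -8
n3 (MAX): max(-7, -9, -8) = -7
n0 (MIN): min(6, -3, -7) = -7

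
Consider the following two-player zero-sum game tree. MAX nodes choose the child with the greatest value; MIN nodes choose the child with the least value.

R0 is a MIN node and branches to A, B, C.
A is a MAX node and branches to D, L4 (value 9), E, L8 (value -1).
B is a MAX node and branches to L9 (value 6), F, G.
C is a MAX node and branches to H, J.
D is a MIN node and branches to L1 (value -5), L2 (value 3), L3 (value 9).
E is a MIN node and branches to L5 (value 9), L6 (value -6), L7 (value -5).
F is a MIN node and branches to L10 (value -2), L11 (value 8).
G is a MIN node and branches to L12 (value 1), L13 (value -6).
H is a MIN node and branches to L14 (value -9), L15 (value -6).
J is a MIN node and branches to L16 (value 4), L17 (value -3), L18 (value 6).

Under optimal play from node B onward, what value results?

F (MIN): min(-2, 8) = -2
G (MIN): min(1, -6) = -6
B (MAX): max(6, -2, -6) = 6

6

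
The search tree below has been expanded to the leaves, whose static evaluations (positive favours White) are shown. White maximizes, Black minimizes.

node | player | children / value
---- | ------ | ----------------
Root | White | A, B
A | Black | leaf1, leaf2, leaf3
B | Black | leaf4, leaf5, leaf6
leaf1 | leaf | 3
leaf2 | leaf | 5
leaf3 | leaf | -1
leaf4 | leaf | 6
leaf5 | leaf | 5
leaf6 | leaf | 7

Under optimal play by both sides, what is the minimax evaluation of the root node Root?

A (Black): min(3, 5, -1) = -1
B (Black): min(6, 5, 7) = 5
Root (White): max(-1, 5) = 5

5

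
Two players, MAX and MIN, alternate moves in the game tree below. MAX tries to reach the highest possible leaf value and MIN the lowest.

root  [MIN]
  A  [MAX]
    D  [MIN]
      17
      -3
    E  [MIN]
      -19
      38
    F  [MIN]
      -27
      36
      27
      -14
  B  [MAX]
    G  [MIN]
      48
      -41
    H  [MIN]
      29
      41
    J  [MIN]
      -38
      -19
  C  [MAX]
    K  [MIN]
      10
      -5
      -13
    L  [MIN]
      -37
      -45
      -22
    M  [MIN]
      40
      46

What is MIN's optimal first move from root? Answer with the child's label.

A

D (MIN): min(17, -3) = -3
E (MIN): min(-19, 38) = -19
F (MIN): min(-27, 36, 27, -14) = -27
A (MAX): max(-3, -19, -27) = -3
G (MIN): min(48, -41) = -41
H (MIN): min(29, 41) = 29
J (MIN): min(-38, -19) = -38
B (MAX): max(-41, 29, -38) = 29
K (MIN): min(10, -5, -13) = -13
L (MIN): min(-37, -45, -22) = -45
M (MIN): min(40, 46) = 40
C (MAX): max(-13, -45, 40) = 40
root (MIN): min(-3, 29, 40) = -3
MIN at root wants the lowest of {A=-3, B=29, C=40}, so chooses A.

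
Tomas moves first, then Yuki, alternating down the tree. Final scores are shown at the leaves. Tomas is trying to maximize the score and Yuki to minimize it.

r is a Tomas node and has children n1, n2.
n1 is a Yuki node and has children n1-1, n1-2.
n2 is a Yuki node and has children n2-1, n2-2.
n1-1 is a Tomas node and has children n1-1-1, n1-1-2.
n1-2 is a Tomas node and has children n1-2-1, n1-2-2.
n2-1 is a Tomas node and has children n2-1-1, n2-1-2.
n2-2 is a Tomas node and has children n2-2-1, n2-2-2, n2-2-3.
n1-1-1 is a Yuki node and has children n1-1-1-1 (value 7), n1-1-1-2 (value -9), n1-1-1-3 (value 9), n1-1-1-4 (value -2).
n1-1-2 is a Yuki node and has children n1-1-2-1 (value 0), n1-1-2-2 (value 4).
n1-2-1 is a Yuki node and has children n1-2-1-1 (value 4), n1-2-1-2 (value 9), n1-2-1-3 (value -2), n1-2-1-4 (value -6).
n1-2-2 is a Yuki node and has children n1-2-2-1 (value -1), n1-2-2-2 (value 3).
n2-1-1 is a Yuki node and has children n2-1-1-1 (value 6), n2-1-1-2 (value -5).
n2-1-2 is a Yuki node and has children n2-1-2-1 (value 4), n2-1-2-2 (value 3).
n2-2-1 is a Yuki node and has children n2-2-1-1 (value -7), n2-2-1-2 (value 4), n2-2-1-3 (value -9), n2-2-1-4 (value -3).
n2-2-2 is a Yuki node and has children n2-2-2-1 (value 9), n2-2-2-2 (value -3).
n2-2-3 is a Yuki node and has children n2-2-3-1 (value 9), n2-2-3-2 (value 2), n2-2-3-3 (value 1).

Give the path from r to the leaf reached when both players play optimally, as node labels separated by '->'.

n1-1-1 (Yuki): min(7, -9, 9, -2) = -9
n1-1-2 (Yuki): min(0, 4) = 0
n1-1 (Tomas): max(-9, 0) = 0
n1-2-1 (Yuki): min(4, 9, -2, -6) = -6
n1-2-2 (Yuki): min(-1, 3) = -1
n1-2 (Tomas): max(-6, -1) = -1
n1 (Yuki): min(0, -1) = -1
n2-1-1 (Yuki): min(6, -5) = -5
n2-1-2 (Yuki): min(4, 3) = 3
n2-1 (Tomas): max(-5, 3) = 3
n2-2-1 (Yuki): min(-7, 4, -9, -3) = -9
n2-2-2 (Yuki): min(9, -3) = -3
n2-2-3 (Yuki): min(9, 2, 1) = 1
n2-2 (Tomas): max(-9, -3, 1) = 1
n2 (Yuki): min(3, 1) = 1
r (Tomas): max(-1, 1) = 1
At r, Tomas picks n2 (highest: 1).
At n2, Yuki picks n2-2 (lowest: 1).
At n2-2, Tomas picks n2-2-3 (highest: 1).
At n2-2-3, Yuki picks n2-2-3-3 (lowest: 1).
Terminal value 1.

r -> n2 -> n2-2 -> n2-2-3 -> n2-2-3-3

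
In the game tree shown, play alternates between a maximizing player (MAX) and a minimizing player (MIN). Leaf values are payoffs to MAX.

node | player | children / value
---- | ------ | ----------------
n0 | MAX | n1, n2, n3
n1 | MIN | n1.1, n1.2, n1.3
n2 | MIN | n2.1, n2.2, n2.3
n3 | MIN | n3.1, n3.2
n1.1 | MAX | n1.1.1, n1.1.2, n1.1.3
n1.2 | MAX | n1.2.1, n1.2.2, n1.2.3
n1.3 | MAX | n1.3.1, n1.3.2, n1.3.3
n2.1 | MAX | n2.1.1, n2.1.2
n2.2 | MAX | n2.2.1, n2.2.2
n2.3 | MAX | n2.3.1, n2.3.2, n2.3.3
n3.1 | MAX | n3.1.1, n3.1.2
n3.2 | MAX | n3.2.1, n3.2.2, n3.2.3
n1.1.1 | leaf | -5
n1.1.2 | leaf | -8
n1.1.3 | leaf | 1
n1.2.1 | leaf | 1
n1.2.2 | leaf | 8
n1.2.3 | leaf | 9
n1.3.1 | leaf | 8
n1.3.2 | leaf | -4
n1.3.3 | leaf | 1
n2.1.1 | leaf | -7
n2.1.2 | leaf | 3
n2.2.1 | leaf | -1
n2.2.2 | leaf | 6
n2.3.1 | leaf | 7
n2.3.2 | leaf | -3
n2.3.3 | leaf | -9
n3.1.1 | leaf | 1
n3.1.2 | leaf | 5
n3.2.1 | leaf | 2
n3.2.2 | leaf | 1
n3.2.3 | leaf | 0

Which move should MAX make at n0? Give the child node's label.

n2

n1.1 (MAX): max(-5, -8, 1) = 1
n1.2 (MAX): max(1, 8, 9) = 9
n1.3 (MAX): max(8, -4, 1) = 8
n1 (MIN): min(1, 9, 8) = 1
n2.1 (MAX): max(-7, 3) = 3
n2.2 (MAX): max(-1, 6) = 6
n2.3 (MAX): max(7, -3, -9) = 7
n2 (MIN): min(3, 6, 7) = 3
n3.1 (MAX): max(1, 5) = 5
n3.2 (MAX): max(2, 1, 0) = 2
n3 (MIN): min(5, 2) = 2
n0 (MAX): max(1, 3, 2) = 3
MAX at n0 wants the highest of {n1=1, n2=3, n3=2}, so chooses n2.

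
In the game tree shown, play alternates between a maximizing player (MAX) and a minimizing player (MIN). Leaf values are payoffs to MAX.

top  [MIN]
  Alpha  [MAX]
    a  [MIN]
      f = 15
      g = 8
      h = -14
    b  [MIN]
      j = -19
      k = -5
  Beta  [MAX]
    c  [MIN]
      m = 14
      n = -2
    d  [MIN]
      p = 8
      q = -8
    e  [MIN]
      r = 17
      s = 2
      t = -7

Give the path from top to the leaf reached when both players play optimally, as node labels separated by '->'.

top -> Alpha -> a -> h

a (MIN): min(15, 8, -14) = -14
b (MIN): min(-19, -5) = -19
Alpha (MAX): max(-14, -19) = -14
c (MIN): min(14, -2) = -2
d (MIN): min(8, -8) = -8
e (MIN): min(17, 2, -7) = -7
Beta (MAX): max(-2, -8, -7) = -2
top (MIN): min(-14, -2) = -14
At top, MIN picks Alpha (lowest: -14).
At Alpha, MAX picks a (highest: -14).
At a, MIN picks h (lowest: -14).
Terminal value -14.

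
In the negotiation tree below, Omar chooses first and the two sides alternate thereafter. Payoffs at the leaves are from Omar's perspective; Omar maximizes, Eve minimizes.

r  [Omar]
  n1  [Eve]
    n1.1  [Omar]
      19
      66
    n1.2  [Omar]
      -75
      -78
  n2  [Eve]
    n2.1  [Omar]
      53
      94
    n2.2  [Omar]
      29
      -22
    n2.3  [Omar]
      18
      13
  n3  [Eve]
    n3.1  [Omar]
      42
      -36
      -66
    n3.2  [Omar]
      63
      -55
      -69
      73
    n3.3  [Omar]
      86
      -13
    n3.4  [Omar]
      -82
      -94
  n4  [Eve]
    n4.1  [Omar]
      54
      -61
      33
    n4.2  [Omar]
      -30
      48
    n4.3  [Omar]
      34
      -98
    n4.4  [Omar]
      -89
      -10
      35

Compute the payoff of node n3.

n3.1 (Omar): max(42, -36, -66) = 42
n3.2 (Omar): max(63, -55, -69, 73) = 73
n3.3 (Omar): max(86, -13) = 86
n3.4 (Omar): max(-82, -94) = -82
n3 (Eve): min(42, 73, 86, -82) = -82

-82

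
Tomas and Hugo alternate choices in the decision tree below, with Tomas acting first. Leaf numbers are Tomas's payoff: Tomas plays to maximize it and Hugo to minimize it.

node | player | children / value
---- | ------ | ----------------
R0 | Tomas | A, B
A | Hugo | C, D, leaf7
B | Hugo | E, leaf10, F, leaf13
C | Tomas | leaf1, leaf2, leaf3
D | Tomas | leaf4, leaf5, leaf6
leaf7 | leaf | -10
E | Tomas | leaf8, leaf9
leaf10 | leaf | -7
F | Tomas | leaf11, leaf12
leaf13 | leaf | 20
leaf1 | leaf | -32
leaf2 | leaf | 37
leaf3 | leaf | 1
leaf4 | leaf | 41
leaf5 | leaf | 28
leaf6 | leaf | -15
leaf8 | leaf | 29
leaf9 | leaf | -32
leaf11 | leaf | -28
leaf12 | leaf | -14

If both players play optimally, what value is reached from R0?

-10

C (Tomas): max(-32, 37, 1) = 37
D (Tomas): max(41, 28, -15) = 41
A (Hugo): min(37, 41, -10) = -10
E (Tomas): max(29, -32) = 29
F (Tomas): max(-28, -14) = -14
B (Hugo): min(29, -7, -14, 20) = -14
R0 (Tomas): max(-10, -14) = -10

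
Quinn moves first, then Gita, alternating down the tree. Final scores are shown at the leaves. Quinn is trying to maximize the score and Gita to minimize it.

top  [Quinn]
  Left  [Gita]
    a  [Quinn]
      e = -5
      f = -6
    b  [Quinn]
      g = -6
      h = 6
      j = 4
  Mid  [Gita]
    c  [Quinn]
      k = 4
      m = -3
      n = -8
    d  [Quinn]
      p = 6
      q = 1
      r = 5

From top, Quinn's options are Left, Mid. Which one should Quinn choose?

Mid

a (Quinn): max(-5, -6) = -5
b (Quinn): max(-6, 6, 4) = 6
Left (Gita): min(-5, 6) = -5
c (Quinn): max(4, -3, -8) = 4
d (Quinn): max(6, 1, 5) = 6
Mid (Gita): min(4, 6) = 4
top (Quinn): max(-5, 4) = 4
Quinn at top wants the highest of {Left=-5, Mid=4}, so chooses Mid.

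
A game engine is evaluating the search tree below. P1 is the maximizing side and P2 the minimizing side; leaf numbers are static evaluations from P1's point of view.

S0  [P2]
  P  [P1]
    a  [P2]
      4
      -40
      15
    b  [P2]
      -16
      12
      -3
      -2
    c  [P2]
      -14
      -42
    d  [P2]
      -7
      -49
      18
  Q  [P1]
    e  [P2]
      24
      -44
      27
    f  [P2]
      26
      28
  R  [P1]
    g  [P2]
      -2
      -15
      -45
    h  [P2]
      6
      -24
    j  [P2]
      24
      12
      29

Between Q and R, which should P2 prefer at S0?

R

e (P2): min(24, -44, 27) = -44
f (P2): min(26, 28) = 26
Q (P1): max(-44, 26) = 26
g (P2): min(-2, -15, -45) = -45
h (P2): min(6, -24) = -24
j (P2): min(24, 12, 29) = 12
R (P1): max(-45, -24, 12) = 12
P2 prefers the lower value; Q=26, R=12. R is better since 12 < 26.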